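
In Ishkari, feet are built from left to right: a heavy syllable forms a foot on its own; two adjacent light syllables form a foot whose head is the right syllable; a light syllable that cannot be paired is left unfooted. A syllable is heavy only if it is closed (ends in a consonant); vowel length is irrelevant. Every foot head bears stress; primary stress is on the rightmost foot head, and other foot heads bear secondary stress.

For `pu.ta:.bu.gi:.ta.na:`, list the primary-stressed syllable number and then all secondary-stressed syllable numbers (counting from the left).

Weights: 1 pu L, 2 ta: L, 3 bu L, 4 gi: L, 5 ta L, 6 na: L.
Parse left to right (heavy = foot alone; LL = one foot; stranded L unfooted): (pu.ˈta:) (bu.ˈgi:) (ta.ˈna:).
Foot heads: 2, 4, 6.
Primary stress on the rightmost head = syllable 6.
Secondary stress on 2, 4: pu.ˌta:.bu.ˌgi:.ta.ˈna:.

primary 6, secondary 2, 4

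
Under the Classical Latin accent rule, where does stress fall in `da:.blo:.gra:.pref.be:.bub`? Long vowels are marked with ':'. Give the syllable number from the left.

5

Classical Latin: stress the penult if heavy (long vowel or closed), else the antepenult.
Weights: 4 pref H, 5 be: H, 6 bub H.
The penult (syllable 5, be:) is heavy, so it takes stress.
Stress on syllable 5: da:.blo:.gra:.pref.ˈbe:.bub.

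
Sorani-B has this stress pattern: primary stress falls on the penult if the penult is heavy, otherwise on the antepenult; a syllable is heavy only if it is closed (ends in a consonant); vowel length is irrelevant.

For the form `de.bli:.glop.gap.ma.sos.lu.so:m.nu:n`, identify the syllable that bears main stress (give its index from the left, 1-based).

8

Weights: 7 lu L, 8 so:m H, 9 nu:n H.
The penult (syllable 8, so:m) is heavy, so it takes stress.
Primary stress: syllable 8 → de.bli:.glop.gap.ma.sos.lu.ˈso:m.nu:n.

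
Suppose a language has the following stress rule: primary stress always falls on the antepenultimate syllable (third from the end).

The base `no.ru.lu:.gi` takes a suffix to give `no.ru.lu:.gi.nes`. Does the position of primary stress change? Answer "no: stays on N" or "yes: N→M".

Base `no.ru.lu:.gi` (4 syllables):
  The word has 4 syllables; the antepenultimate syllable (third from the end) is syllable 2 (ru).
  → primary stress on syllable 2.
Suffixed `no.ru.lu:.gi.nes` (5 syllables):
  The word has 5 syllables; the antepenultimate syllable (third from the end) is syllable 3 (lu:).
  → primary stress on syllable 3.

yes: 2→3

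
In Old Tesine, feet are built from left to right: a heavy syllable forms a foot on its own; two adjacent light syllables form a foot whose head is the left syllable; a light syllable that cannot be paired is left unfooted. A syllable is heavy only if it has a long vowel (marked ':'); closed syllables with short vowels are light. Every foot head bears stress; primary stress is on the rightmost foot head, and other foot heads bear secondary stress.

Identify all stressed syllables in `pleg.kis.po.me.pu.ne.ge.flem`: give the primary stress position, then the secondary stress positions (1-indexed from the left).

primary 7, secondary 1, 3, 5

Weights: 1 pleg L, 2 kis L, 3 po L, 4 me L, 5 pu L, 6 ne L, 7 ge L, 8 flem L.
Parse left to right (heavy = foot alone; LL = one foot; stranded L unfooted): (ˈpleg.kis) (ˈpo.me) (ˈpu.ne) (ˈge.flem).
Foot heads: 1, 3, 5, 7.
Primary stress on the rightmost head = syllable 7.
Secondary stress on 1, 3, 5: ˌpleg.kis.ˌpo.me.ˌpu.ne.ˈge.flem.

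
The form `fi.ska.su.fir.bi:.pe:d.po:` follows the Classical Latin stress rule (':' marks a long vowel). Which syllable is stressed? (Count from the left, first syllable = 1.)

6

Classical Latin: stress the penult if heavy (long vowel or closed), else the antepenult.
Weights: 5 bi: H, 6 pe:d H, 7 po: H.
The penult (syllable 6, pe:d) is heavy, so it takes stress.
Stress on syllable 6: fi.ska.su.fir.bi:.ˈpe:d.po:.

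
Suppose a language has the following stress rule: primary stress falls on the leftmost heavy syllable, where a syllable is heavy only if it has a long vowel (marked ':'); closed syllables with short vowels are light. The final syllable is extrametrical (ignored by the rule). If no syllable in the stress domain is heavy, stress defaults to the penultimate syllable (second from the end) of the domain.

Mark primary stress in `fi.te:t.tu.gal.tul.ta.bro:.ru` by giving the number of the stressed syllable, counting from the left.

2

The final syllable (8, ru) is extrametrical; the stress domain is syllables 1–7.
Weights: 1 fi L, 2 te:t H, 3 tu L, 4 gal L, 5 tul L, 6 ta L, 7 bro: H.
Heavy syllables in the domain: 2, 7. The leftmost is syllable 2 (te:t).
Primary stress: syllable 2 → fi.ˈte:t.tu.gal.tul.ta.bro:.ru.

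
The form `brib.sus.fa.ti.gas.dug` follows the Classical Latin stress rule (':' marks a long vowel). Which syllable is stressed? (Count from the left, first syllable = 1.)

Classical Latin: stress the penult if heavy (long vowel or closed), else the antepenult.
Weights: 4 ti L, 5 gas H, 6 dug H.
The penult (syllable 5, gas) is heavy, so it takes stress.
Stress on syllable 5: brib.sus.fa.ti.ˈgas.dug.

5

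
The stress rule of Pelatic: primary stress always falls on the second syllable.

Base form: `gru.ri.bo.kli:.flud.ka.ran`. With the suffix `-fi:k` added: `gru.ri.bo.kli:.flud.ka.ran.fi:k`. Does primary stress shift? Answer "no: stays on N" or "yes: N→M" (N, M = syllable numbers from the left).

no: stays on 2

Base `gru.ri.bo.kli:.flud.ka.ran` (7 syllables):
  The word has 7 syllables; the second syllable is syllable 2 (ri).
  → primary stress on syllable 2.
Suffixed `gru.ri.bo.kli:.flud.ka.ran.fi:k` (8 syllables):
  The word has 8 syllables; the second syllable is syllable 2 (ri).
  → primary stress on syllable 2.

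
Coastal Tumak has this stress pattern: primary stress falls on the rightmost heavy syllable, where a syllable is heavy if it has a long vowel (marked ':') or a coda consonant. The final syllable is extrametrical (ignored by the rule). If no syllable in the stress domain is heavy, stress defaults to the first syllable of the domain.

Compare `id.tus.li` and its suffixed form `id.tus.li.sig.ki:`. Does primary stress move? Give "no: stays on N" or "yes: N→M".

yes: 2→4

Base `id.tus.li` (3 syllables):
  The final syllable (3, li) is extrametrical; the stress domain is syllables 1–2.
  Weights: 1 id H, 2 tus H.
  Heavy syllables in the domain: 1, 2. The rightmost is syllable 2 (tus).
  → primary stress on syllable 2.
Suffixed `id.tus.li.sig.ki:` (5 syllables):
  The final syllable (5, ki:) is extrametrical; the stress domain is syllables 1–4.
  Weights: 1 id H, 2 tus H, 3 li L, 4 sig H.
  Heavy syllables in the domain: 1, 2, 4. The rightmost is syllable 4 (sig).
  → primary stress on syllable 4.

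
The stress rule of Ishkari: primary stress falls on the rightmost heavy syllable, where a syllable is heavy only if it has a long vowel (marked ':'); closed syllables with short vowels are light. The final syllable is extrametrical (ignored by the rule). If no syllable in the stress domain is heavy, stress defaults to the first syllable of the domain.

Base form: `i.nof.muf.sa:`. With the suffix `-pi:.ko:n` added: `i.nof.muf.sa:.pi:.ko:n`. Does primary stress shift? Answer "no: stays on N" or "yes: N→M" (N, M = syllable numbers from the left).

Base `i.nof.muf.sa:` (4 syllables):
  The final syllable (4, sa:) is extrametrical; the stress domain is syllables 1–3.
  Weights: 1 i L, 2 nof L, 3 muf L.
  No heavy syllable in the domain; default to the first syllable of the domain = syllable 1.
  → primary stress on syllable 1.
Suffixed `i.nof.muf.sa:.pi:.ko:n` (6 syllables):
  The final syllable (6, ko:n) is extrametrical; the stress domain is syllables 1–5.
  Weights: 1 i L, 2 nof L, 3 muf L, 4 sa: H, 5 pi: H.
  Heavy syllables in the domain: 4, 5. The rightmost is syllable 5 (pi:).
  → primary stress on syllable 5.

yes: 1→5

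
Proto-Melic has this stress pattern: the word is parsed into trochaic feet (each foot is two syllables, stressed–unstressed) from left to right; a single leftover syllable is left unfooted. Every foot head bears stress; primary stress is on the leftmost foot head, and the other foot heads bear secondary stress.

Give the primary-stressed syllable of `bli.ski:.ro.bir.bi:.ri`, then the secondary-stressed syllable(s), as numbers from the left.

primary 1, secondary 3, 5

Parse left to right into trochaic (ˈσσ) feet: (ˈbli.ski:) (ˈro.bir) (ˈbi:.ri).
Foot heads (stressed positions): 1, 3, 5.
End Rule Leftmost: primary stress on the leftmost head = syllable 1.
Secondary stress on 3, 5: ˈbli.ski:.ˌro.bir.ˌbi:.ri.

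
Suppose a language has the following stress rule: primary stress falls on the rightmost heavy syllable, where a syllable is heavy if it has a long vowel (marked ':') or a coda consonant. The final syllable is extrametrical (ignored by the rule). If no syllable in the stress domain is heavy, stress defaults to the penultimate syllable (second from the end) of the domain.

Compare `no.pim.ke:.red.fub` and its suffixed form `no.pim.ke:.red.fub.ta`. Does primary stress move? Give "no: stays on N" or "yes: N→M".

yes: 4→5

Base `no.pim.ke:.red.fub` (5 syllables):
  The final syllable (5, fub) is extrametrical; the stress domain is syllables 1–4.
  Weights: 1 no L, 2 pim H, 3 ke: H, 4 red H.
  Heavy syllables in the domain: 2, 3, 4. The rightmost is syllable 4 (red).
  → primary stress on syllable 4.
Suffixed `no.pim.ke:.red.fub.ta` (6 syllables):
  The final syllable (6, ta) is extrametrical; the stress domain is syllables 1–5.
  Weights: 1 no L, 2 pim H, 3 ke: H, 4 red H, 5 fub H.
  Heavy syllables in the domain: 2, 3, 4, 5. The rightmost is syllable 5 (fub).
  → primary stress on syllable 5.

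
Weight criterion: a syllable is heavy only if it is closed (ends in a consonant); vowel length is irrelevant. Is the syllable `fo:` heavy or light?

light

`fo:`: long vowel, open (no coda). Open (no coda) → light.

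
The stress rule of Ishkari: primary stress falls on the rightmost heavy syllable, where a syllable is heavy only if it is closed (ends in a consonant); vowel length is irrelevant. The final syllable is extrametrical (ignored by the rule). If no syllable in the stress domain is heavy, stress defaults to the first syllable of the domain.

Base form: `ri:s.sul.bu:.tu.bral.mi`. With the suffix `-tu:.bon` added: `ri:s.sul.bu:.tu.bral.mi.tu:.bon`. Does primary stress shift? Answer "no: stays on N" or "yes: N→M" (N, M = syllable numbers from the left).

Base `ri:s.sul.bu:.tu.bral.mi` (6 syllables):
  The final syllable (6, mi) is extrametrical; the stress domain is syllables 1–5.
  Weights: 1 ri:s H, 2 sul H, 3 bu: L, 4 tu L, 5 bral H.
  Heavy syllables in the domain: 1, 2, 5. The rightmost is syllable 5 (bral).
  → primary stress on syllable 5.
Suffixed `ri:s.sul.bu:.tu.bral.mi.tu:.bon` (8 syllables):
  The final syllable (8, bon) is extrametrical; the stress domain is syllables 1–7.
  Weights: 1 ri:s H, 2 sul H, 3 bu: L, 4 tu L, 5 bral H, 6 mi L, 7 tu: L.
  Heavy syllables in the domain: 1, 2, 5. The rightmost is syllable 5 (bral).
  → primary stress on syllable 5.

no: stays on 5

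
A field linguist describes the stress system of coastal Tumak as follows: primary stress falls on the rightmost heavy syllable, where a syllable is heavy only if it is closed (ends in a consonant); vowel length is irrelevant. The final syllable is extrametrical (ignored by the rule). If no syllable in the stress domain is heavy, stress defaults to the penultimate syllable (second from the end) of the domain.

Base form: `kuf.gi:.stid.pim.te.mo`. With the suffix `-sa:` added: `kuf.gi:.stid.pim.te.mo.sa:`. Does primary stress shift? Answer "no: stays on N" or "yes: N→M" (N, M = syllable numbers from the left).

Base `kuf.gi:.stid.pim.te.mo` (6 syllables):
  The final syllable (6, mo) is extrametrical; the stress domain is syllables 1–5.
  Weights: 1 kuf H, 2 gi: L, 3 stid H, 4 pim H, 5 te L.
  Heavy syllables in the domain: 1, 3, 4. The rightmost is syllable 4 (pim).
  → primary stress on syllable 4.
Suffixed `kuf.gi:.stid.pim.te.mo.sa:` (7 syllables):
  The final syllable (7, sa:) is extrametrical; the stress domain is syllables 1–6.
  Weights: 1 kuf H, 2 gi: L, 3 stid H, 4 pim H, 5 te L, 6 mo L.
  Heavy syllables in the domain: 1, 3, 4. The rightmost is syllable 4 (pim).
  → primary stress on syllable 4.

no: stays on 4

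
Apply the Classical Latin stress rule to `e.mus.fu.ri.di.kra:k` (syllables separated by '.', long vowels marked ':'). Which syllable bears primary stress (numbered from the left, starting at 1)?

Classical Latin: stress the penult if heavy (long vowel or closed), else the antepenult.
Weights: 4 ri L, 5 di L, 6 kra:k H.
The penult (syllable 5, di) is light, so stress falls on the antepenult (syllable 4, ri).
Stress on syllable 4: e.mus.fu.ˈri.di.kra:k.

4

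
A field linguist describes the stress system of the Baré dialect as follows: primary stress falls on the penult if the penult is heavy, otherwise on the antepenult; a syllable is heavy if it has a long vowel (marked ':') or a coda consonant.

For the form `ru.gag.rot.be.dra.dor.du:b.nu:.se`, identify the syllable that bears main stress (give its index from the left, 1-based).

8

Weights: 7 du:b H, 8 nu: H, 9 se L.
The penult (syllable 8, nu:) is heavy, so it takes stress.
Primary stress: syllable 8 → ru.gag.rot.be.dra.dor.du:b.ˈnu:.se.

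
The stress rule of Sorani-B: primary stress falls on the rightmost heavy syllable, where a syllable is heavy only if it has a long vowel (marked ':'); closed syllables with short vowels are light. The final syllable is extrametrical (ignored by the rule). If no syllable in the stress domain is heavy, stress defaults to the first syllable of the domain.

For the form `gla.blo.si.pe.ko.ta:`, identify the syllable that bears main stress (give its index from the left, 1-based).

The final syllable (6, ta:) is extrametrical; the stress domain is syllables 1–5.
Weights: 1 gla L, 2 blo L, 3 si L, 4 pe L, 5 ko L.
No heavy syllable in the domain; default to the first syllable of the domain = syllable 1.
Primary stress: syllable 1 → ˈgla.blo.si.pe.ko.ta:.

1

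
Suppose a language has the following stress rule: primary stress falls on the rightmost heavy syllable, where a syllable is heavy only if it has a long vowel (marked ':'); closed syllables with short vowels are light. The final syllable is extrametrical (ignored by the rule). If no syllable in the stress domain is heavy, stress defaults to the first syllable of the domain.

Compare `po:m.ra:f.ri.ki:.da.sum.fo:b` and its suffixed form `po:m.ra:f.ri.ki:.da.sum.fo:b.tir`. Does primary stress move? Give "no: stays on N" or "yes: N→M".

yes: 4→7

Base `po:m.ra:f.ri.ki:.da.sum.fo:b` (7 syllables):
  The final syllable (7, fo:b) is extrametrical; the stress domain is syllables 1–6.
  Weights: 1 po:m H, 2 ra:f H, 3 ri L, 4 ki: H, 5 da L, 6 sum L.
  Heavy syllables in the domain: 1, 2, 4. The rightmost is syllable 4 (ki:).
  → primary stress on syllable 4.
Suffixed `po:m.ra:f.ri.ki:.da.sum.fo:b.tir` (8 syllables):
  The final syllable (8, tir) is extrametrical; the stress domain is syllables 1–7.
  Weights: 1 po:m H, 2 ra:f H, 3 ri L, 4 ki: H, 5 da L, 6 sum L, 7 fo:b H.
  Heavy syllables in the domain: 1, 2, 4, 7. The rightmost is syllable 7 (fo:b).
  → primary stress on syllable 7.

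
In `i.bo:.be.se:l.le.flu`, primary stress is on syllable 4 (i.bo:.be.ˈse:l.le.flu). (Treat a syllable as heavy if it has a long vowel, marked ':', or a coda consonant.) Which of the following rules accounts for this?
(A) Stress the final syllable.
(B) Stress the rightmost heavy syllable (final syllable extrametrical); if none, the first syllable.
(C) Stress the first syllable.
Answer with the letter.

Rule A → syllable 6 (observed: 4).
Rule B → syllable 4 ✓.
Rule C → syllable 1 (observed: 4).

B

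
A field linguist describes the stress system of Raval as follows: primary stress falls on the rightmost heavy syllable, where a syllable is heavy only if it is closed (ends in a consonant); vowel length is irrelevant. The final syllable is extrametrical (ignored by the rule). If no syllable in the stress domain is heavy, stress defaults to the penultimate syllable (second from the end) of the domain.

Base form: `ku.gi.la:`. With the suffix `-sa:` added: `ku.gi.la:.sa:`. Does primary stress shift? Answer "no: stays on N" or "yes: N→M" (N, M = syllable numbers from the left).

Base `ku.gi.la:` (3 syllables):
  The final syllable (3, la:) is extrametrical; the stress domain is syllables 1–2.
  Weights: 1 ku L, 2 gi L.
  No heavy syllable in the domain; default to the penultimate syllable (second from the end) of the domain = syllable 1.
  → primary stress on syllable 1.
Suffixed `ku.gi.la:.sa:` (4 syllables):
  The final syllable (4, sa:) is extrametrical; the stress domain is syllables 1–3.
  Weights: 1 ku L, 2 gi L, 3 la: L.
  No heavy syllable in the domain; default to the penultimate syllable (second from the end) of the domain = syllable 2.
  → primary stress on syllable 2.

yes: 1→2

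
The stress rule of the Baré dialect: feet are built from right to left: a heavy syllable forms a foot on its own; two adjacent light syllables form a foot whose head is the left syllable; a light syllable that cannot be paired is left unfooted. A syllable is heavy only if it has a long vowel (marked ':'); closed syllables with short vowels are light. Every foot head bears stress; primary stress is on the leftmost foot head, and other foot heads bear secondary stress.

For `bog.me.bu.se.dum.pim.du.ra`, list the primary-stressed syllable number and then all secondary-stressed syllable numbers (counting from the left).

Weights: 1 bog L, 2 me L, 3 bu L, 4 se L, 5 dum L, 6 pim L, 7 du L, 8 ra L.
Parse right to left (heavy = foot alone; LL = one foot; stranded L unfooted): (ˈbog.me) (ˈbu.se) (ˈdum.pim) (ˈdu.ra).
Foot heads: 1, 3, 5, 7.
Primary stress on the leftmost head = syllable 1.
Secondary stress on 3, 5, 7: ˈbog.me.ˌbu.se.ˌdum.pim.ˌdu.ra.

primary 1, secondary 3, 5, 7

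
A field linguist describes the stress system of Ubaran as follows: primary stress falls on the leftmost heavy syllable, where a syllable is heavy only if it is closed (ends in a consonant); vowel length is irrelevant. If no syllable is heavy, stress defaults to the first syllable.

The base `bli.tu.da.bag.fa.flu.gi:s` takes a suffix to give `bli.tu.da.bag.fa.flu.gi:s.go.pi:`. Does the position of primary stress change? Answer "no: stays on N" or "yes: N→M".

Base `bli.tu.da.bag.fa.flu.gi:s` (7 syllables):
  Weights: 1 bli L, 2 tu L, 3 da L, 4 bag H, 5 fa L, 6 flu L, 7 gi:s H.
  Heavy syllables in the domain: 4, 7. The leftmost is syllable 4 (bag).
  → primary stress on syllable 4.
Suffixed `bli.tu.da.bag.fa.flu.gi:s.go.pi:` (9 syllables):
  Weights: 1 bli L, 2 tu L, 3 da L, 4 bag H, 5 fa L, 6 flu L, 7 gi:s H, 8 go L, 9 pi: L.
  Heavy syllables in the domain: 4, 7. The leftmost is syllable 4 (bag).
  → primary stress on syllable 4.

no: stays on 4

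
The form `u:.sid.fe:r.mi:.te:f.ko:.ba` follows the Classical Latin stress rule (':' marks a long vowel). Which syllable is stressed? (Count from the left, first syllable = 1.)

6

Classical Latin: stress the penult if heavy (long vowel or closed), else the antepenult.
Weights: 5 te:f H, 6 ko: H, 7 ba L.
The penult (syllable 6, ko:) is heavy, so it takes stress.
Stress on syllable 6: u:.sid.fe:r.mi:.te:f.ˈko:.ba.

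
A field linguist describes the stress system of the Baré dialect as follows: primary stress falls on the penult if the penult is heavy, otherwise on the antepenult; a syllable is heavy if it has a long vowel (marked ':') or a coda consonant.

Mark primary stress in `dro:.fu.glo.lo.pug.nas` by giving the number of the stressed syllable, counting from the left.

5

Weights: 4 lo L, 5 pug H, 6 nas H.
The penult (syllable 5, pug) is heavy, so it takes stress.
Primary stress: syllable 5 → dro:.fu.glo.lo.ˈpug.nas.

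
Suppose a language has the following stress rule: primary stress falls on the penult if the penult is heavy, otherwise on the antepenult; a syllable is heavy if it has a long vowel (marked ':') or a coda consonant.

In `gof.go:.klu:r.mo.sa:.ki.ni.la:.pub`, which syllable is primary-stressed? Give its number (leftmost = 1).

Weights: 7 ni L, 8 la: H, 9 pub H.
The penult (syllable 8, la:) is heavy, so it takes stress.
Primary stress: syllable 8 → gof.go:.klu:r.mo.sa:.ki.ni.ˈla:.pub.

8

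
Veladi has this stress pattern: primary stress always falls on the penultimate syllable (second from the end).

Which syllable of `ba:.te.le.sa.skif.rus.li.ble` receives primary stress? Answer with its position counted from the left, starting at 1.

The word has 8 syllables; the penultimate syllable (second from the end) is syllable 7 (li).
Primary stress: syllable 7 → ba:.te.le.sa.skif.rus.ˈli.ble.

7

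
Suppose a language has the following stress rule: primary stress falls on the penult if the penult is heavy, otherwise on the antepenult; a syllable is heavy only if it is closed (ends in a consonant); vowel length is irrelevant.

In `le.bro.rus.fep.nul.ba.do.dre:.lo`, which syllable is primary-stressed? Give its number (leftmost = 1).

7

Weights: 7 do L, 8 dre: L, 9 lo L.
The penult (syllable 8, dre:) is light, so stress falls on the antepenult (syllable 7, do).
Primary stress: syllable 7 → le.bro.rus.fep.nul.ba.ˈdo.dre:.lo.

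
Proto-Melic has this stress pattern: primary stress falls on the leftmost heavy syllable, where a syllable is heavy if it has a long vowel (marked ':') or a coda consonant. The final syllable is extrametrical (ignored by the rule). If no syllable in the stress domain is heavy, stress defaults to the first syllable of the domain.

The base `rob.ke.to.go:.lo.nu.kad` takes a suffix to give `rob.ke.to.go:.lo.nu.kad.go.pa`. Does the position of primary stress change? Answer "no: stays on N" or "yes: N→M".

Base `rob.ke.to.go:.lo.nu.kad` (7 syllables):
  The final syllable (7, kad) is extrametrical; the stress domain is syllables 1–6.
  Weights: 1 rob H, 2 ke L, 3 to L, 4 go: H, 5 lo L, 6 nu L.
  Heavy syllables in the domain: 1, 4. The leftmost is syllable 1 (rob).
  → primary stress on syllable 1.
Suffixed `rob.ke.to.go:.lo.nu.kad.go.pa` (9 syllables):
  The final syllable (9, pa) is extrametrical; the stress domain is syllables 1–8.
  Weights: 1 rob H, 2 ke L, 3 to L, 4 go: H, 5 lo L, 6 nu L, 7 kad H, 8 go L.
  Heavy syllables in the domain: 1, 4, 7. The leftmost is syllable 1 (rob).
  → primary stress on syllable 1.

no: stays on 1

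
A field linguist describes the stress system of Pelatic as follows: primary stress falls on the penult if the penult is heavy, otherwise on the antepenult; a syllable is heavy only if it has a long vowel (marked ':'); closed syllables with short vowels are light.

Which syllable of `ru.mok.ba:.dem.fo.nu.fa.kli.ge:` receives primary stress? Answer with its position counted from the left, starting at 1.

7

Weights: 7 fa L, 8 kli L, 9 ge: H.
The penult (syllable 8, kli) is light, so stress falls on the antepenult (syllable 7, fa).
Primary stress: syllable 7 → ru.mok.ba:.dem.fo.nu.ˈfa.kli.ge:.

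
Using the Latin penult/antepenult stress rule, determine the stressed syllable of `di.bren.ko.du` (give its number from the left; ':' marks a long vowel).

Classical Latin: stress the penult if heavy (long vowel or closed), else the antepenult.
Weights: 2 bren H, 3 ko L, 4 du L.
The penult (syllable 3, ko) is light, so stress falls on the antepenult (syllable 2, bren).
Stress on syllable 2: di.ˈbren.ko.du.

2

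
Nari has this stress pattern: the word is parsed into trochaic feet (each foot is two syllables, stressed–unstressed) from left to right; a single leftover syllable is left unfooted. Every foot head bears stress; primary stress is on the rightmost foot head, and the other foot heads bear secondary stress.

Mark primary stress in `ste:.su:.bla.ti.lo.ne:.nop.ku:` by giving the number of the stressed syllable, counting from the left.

7

Parse left to right into trochaic (ˈσσ) feet: (ˈste:.su:) (ˈbla.ti) (ˈlo.ne:) (ˈnop.ku:).
Foot heads (stressed positions): 1, 3, 5, 7.
End Rule Rightmost: primary stress on the rightmost head = syllable 7.
Primary stress: syllable 7 → ste:.su:.bla.ti.lo.ne:.ˈnop.ku:.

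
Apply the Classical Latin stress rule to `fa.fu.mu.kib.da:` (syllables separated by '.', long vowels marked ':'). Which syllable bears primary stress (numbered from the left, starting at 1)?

Classical Latin: stress the penult if heavy (long vowel or closed), else the antepenult.
Weights: 3 mu L, 4 kib H, 5 da: H.
The penult (syllable 4, kib) is heavy, so it takes stress.
Stress on syllable 4: fa.fu.mu.ˈkib.da:.

4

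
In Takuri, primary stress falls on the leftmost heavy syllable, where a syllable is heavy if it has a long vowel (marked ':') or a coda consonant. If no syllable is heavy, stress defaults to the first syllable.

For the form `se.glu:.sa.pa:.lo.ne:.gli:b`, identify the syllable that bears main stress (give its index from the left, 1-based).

Weights: 1 se L, 2 glu: H, 3 sa L, 4 pa: H, 5 lo L, 6 ne: H, 7 gli:b H.
Heavy syllables in the domain: 2, 4, 6, 7. The leftmost is syllable 2 (glu:).
Primary stress: syllable 2 → se.ˈglu:.sa.pa:.lo.ne:.gli:b.

2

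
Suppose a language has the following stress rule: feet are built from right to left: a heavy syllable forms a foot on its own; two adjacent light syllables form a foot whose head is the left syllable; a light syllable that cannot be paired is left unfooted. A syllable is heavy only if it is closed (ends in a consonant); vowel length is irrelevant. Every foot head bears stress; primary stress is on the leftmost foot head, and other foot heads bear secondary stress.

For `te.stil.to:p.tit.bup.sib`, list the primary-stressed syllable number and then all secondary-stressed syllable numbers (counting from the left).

Weights: 1 te L, 2 stil H, 3 to:p H, 4 tit H, 5 bup H, 6 sib H.
Parse right to left (heavy = foot alone; LL = one foot; stranded L unfooted): te (ˈstil) (ˈto:p) (ˈtit) (ˈbup) (ˈsib).
Foot heads: 2, 3, 4, 5, 6.
Primary stress on the leftmost head = syllable 2.
Secondary stress on 3, 4, 5, 6: te.ˈstil.ˌto:p.ˌtit.ˌbup.ˌsib.

primary 2, secondary 3, 4, 5, 6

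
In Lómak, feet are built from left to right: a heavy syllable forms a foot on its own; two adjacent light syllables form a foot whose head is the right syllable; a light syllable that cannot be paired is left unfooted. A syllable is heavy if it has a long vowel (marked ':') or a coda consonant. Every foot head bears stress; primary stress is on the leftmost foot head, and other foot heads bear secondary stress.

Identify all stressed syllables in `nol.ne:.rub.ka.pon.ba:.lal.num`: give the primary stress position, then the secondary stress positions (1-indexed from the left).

Weights: 1 nol H, 2 ne: H, 3 rub H, 4 ka L, 5 pon H, 6 ba: H, 7 lal H, 8 num H.
Parse left to right (heavy = foot alone; LL = one foot; stranded L unfooted): (ˈnol) (ˈne:) (ˈrub) ka (ˈpon) (ˈba:) (ˈlal) (ˈnum).
Foot heads: 1, 2, 3, 5, 6, 7, 8.
Primary stress on the leftmost head = syllable 1.
Secondary stress on 2, 3, 5, 6, 7, 8: ˈnol.ˌne:.ˌrub.ka.ˌpon.ˌba:.ˌlal.ˌnum.

primary 1, secondary 2, 3, 5, 6, 7, 8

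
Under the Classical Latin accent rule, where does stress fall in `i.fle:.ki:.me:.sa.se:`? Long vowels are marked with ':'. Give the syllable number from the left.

Classical Latin: stress the penult if heavy (long vowel or closed), else the antepenult.
Weights: 4 me: H, 5 sa L, 6 se: H.
The penult (syllable 5, sa) is light, so stress falls on the antepenult (syllable 4, me:).
Stress on syllable 4: i.fle:.ki:.ˈme:.sa.se:.

4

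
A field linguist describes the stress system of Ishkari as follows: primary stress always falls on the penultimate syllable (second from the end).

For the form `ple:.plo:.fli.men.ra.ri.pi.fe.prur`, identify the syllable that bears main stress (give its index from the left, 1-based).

8

The word has 9 syllables; the penultimate syllable (second from the end) is syllable 8 (fe).
Primary stress: syllable 8 → ple:.plo:.fli.men.ra.ri.pi.ˈfe.prur.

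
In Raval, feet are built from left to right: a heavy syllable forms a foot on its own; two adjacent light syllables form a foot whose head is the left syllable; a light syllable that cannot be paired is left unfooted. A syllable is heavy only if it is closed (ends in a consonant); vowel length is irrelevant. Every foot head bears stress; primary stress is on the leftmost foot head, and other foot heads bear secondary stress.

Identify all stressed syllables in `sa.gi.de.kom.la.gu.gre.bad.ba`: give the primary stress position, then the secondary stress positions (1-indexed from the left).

Weights: 1 sa L, 2 gi L, 3 de L, 4 kom H, 5 la L, 6 gu L, 7 gre L, 8 bad H, 9 ba L.
Parse left to right (heavy = foot alone; LL = one foot; stranded L unfooted): (ˈsa.gi) de (ˈkom) (ˈla.gu) gre (ˈbad) ba.
Foot heads: 1, 4, 5, 8.
Primary stress on the leftmost head = syllable 1.
Secondary stress on 4, 5, 8: ˈsa.gi.de.ˌkom.ˌla.gu.gre.ˌbad.ba.

primary 1, secondary 4, 5, 8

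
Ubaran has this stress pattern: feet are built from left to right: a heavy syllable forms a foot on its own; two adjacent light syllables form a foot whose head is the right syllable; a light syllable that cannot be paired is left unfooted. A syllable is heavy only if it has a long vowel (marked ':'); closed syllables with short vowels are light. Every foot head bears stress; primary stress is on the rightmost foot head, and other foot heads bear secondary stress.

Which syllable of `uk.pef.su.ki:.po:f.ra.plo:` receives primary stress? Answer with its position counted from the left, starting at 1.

Weights: 1 uk L, 2 pef L, 3 su L, 4 ki: H, 5 po:f H, 6 ra L, 7 plo: H.
Parse left to right (heavy = foot alone; LL = one foot; stranded L unfooted): (uk.ˈpef) su (ˈki:) (ˈpo:f) ra (ˈplo:).
Foot heads: 2, 4, 5, 7.
Primary stress on the rightmost head = syllable 7.
Primary stress: syllable 7 → uk.pef.su.ki:.po:f.ra.ˈplo:.

7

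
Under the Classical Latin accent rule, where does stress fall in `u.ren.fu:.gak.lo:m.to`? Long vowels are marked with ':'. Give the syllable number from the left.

Classical Latin: stress the penult if heavy (long vowel or closed), else the antepenult.
Weights: 4 gak H, 5 lo:m H, 6 to L.
The penult (syllable 5, lo:m) is heavy, so it takes stress.
Stress on syllable 5: u.ren.fu:.gak.ˈlo:m.to.

5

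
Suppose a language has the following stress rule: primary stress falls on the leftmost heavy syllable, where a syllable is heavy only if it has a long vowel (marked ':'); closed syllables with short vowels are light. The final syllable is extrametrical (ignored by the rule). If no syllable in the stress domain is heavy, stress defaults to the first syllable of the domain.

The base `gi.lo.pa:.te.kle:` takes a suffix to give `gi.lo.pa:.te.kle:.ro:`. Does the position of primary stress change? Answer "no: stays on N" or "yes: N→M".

Base `gi.lo.pa:.te.kle:` (5 syllables):
  The final syllable (5, kle:) is extrametrical; the stress domain is syllables 1–4.
  Weights: 1 gi L, 2 lo L, 3 pa: H, 4 te L.
  Heavy syllables in the domain: 3. The leftmost is syllable 3 (pa:).
  → primary stress on syllable 3.
Suffixed `gi.lo.pa:.te.kle:.ro:` (6 syllables):
  The final syllable (6, ro:) is extrametrical; the stress domain is syllables 1–5.
  Weights: 1 gi L, 2 lo L, 3 pa: H, 4 te L, 5 kle: H.
  Heavy syllables in the domain: 3, 5. The leftmost is syllable 3 (pa:).
  → primary stress on syllable 3.

no: stays on 3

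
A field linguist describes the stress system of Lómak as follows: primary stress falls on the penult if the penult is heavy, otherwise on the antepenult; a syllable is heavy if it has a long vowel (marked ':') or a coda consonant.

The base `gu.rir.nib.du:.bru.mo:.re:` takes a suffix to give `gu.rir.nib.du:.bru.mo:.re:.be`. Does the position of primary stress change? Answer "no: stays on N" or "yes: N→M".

yes: 6→7

Base `gu.rir.nib.du:.bru.mo:.re:` (7 syllables):
  Weights: 5 bru L, 6 mo: H, 7 re: H.
  The penult (syllable 6, mo:) is heavy, so it takes stress.
  → primary stress on syllable 6.
Suffixed `gu.rir.nib.du:.bru.mo:.re:.be` (8 syllables):
  Weights: 6 mo: H, 7 re: H, 8 be L.
  The penult (syllable 7, re:) is heavy, so it takes stress.
  → primary stress on syllable 7.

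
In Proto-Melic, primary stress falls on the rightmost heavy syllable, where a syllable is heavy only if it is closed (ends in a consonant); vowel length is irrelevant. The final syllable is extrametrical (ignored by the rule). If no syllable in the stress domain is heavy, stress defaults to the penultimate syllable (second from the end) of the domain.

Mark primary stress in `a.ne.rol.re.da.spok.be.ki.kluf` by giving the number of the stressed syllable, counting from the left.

6

The final syllable (9, kluf) is extrametrical; the stress domain is syllables 1–8.
Weights: 1 a L, 2 ne L, 3 rol H, 4 re L, 5 da L, 6 spok H, 7 be L, 8 ki L.
Heavy syllables in the domain: 3, 6. The rightmost is syllable 6 (spok).
Primary stress: syllable 6 → a.ne.rol.re.da.ˈspok.be.ki.kluf.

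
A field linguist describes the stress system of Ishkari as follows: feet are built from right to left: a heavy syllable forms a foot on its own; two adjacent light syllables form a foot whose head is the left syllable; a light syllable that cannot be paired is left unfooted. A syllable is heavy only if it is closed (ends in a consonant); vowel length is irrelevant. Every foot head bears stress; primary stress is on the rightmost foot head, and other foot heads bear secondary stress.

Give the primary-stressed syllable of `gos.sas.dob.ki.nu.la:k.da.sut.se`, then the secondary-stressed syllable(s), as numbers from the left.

Weights: 1 gos H, 2 sas H, 3 dob H, 4 ki L, 5 nu L, 6 la:k H, 7 da L, 8 sut H, 9 se L.
Parse right to left (heavy = foot alone; LL = one foot; stranded L unfooted): (ˈgos) (ˈsas) (ˈdob) (ˈki.nu) (ˈla:k) da (ˈsut) se.
Foot heads: 1, 2, 3, 4, 6, 8.
Primary stress on the rightmost head = syllable 8.
Secondary stress on 1, 2, 3, 4, 6: ˌgos.ˌsas.ˌdob.ˌki.nu.ˌla:k.da.ˈsut.se.

primary 8, secondary 1, 2, 3, 4, 6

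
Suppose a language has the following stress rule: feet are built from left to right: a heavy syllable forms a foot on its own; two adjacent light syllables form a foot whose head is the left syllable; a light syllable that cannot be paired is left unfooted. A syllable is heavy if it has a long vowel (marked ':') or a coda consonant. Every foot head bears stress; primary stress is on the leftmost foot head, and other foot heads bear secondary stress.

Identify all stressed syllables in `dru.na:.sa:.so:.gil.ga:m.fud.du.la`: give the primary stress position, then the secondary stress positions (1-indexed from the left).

primary 2, secondary 3, 4, 5, 6, 7, 8

Weights: 1 dru L, 2 na: H, 3 sa: H, 4 so: H, 5 gil H, 6 ga:m H, 7 fud H, 8 du L, 9 la L.
Parse left to right (heavy = foot alone; LL = one foot; stranded L unfooted): dru (ˈna:) (ˈsa:) (ˈso:) (ˈgil) (ˈga:m) (ˈfud) (ˈdu.la).
Foot heads: 2, 3, 4, 5, 6, 7, 8.
Primary stress on the leftmost head = syllable 2.
Secondary stress on 3, 4, 5, 6, 7, 8: dru.ˈna:.ˌsa:.ˌso:.ˌgil.ˌga:m.ˌfud.ˌdu.la.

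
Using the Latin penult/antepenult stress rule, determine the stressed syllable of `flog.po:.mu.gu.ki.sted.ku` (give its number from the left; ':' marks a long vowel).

Classical Latin: stress the penult if heavy (long vowel or closed), else the antepenult.
Weights: 5 ki L, 6 sted H, 7 ku L.
The penult (syllable 6, sted) is heavy, so it takes stress.
Stress on syllable 6: flog.po:.mu.gu.ki.ˈsted.ku.

6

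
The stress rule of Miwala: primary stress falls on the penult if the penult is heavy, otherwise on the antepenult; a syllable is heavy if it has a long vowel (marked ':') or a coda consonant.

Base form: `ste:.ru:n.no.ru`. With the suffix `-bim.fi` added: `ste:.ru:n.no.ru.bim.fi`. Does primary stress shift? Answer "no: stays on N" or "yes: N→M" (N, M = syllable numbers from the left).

Base `ste:.ru:n.no.ru` (4 syllables):
  Weights: 2 ru:n H, 3 no L, 4 ru L.
  The penult (syllable 3, no) is light, so stress falls on the antepenult (syllable 2, ru:n).
  → primary stress on syllable 2.
Suffixed `ste:.ru:n.no.ru.bim.fi` (6 syllables):
  Weights: 4 ru L, 5 bim H, 6 fi L.
  The penult (syllable 5, bim) is heavy, so it takes stress.
  → primary stress on syllable 5.

yes: 2→5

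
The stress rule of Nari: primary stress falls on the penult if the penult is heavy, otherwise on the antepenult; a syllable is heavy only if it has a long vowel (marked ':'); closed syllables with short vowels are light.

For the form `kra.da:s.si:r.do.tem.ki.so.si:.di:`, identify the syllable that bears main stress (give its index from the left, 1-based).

8

Weights: 7 so L, 8 si: H, 9 di: H.
The penult (syllable 8, si:) is heavy, so it takes stress.
Primary stress: syllable 8 → kra.da:s.si:r.do.tem.ki.so.ˈsi:.di:.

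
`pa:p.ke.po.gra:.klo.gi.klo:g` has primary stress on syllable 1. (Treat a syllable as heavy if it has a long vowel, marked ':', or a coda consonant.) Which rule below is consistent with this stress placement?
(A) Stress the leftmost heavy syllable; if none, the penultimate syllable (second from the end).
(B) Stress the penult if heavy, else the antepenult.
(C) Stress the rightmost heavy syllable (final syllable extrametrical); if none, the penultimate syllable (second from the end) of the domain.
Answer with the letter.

A

Rule A → syllable 1 ✓.
Rule B → syllable 5 (observed: 1).
Rule C → syllable 4 (observed: 1).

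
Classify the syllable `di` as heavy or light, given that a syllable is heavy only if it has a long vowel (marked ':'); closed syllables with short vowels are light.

`di`: short vowel, open (no coda). Short vowel → light.

light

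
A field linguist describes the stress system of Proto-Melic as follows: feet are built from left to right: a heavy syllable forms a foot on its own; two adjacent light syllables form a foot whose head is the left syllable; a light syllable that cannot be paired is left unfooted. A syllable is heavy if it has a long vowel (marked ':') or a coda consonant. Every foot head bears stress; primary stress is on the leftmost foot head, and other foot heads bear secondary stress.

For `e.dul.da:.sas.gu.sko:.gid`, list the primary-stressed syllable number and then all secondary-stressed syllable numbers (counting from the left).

Weights: 1 e L, 2 dul H, 3 da: H, 4 sas H, 5 gu L, 6 sko: H, 7 gid H.
Parse left to right (heavy = foot alone; LL = one foot; stranded L unfooted): e (ˈdul) (ˈda:) (ˈsas) gu (ˈsko:) (ˈgid).
Foot heads: 2, 3, 4, 6, 7.
Primary stress on the leftmost head = syllable 2.
Secondary stress on 3, 4, 6, 7: e.ˈdul.ˌda:.ˌsas.gu.ˌsko:.ˌgid.

primary 2, secondary 3, 4, 6, 7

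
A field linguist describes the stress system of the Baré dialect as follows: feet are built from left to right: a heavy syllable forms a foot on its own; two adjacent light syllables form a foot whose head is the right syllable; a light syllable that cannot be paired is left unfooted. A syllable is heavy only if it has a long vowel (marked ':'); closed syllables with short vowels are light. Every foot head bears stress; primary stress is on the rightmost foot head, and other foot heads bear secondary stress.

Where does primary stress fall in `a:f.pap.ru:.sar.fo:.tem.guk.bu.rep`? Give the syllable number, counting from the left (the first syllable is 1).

Weights: 1 a:f H, 2 pap L, 3 ru: H, 4 sar L, 5 fo: H, 6 tem L, 7 guk L, 8 bu L, 9 rep L.
Parse left to right (heavy = foot alone; LL = one foot; stranded L unfooted): (ˈa:f) pap (ˈru:) sar (ˈfo:) (tem.ˈguk) (bu.ˈrep).
Foot heads: 1, 3, 5, 7, 9.
Primary stress on the rightmost head = syllable 9.
Primary stress: syllable 9 → a:f.pap.ru:.sar.fo:.tem.guk.bu.ˈrep.

9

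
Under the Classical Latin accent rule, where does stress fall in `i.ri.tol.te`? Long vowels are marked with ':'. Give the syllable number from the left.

Classical Latin: stress the penult if heavy (long vowel or closed), else the antepenult.
Weights: 2 ri L, 3 tol H, 4 te L.
The penult (syllable 3, tol) is heavy, so it takes stress.
Stress on syllable 3: i.ri.ˈtol.te.

3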